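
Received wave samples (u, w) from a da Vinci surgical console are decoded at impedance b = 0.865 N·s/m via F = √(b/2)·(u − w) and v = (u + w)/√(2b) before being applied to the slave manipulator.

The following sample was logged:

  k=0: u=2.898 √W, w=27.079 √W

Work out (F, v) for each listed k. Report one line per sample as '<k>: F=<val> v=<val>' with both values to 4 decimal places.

0: F=-15.9026 v=22.7911

k=0: u−w=-24.1810, u+w=29.9770; √(b/2)=0.6576, √(2b)=1.3153; F=0.6576×(-24.181)=-15.9026, v=29.9770/1.3153=22.7911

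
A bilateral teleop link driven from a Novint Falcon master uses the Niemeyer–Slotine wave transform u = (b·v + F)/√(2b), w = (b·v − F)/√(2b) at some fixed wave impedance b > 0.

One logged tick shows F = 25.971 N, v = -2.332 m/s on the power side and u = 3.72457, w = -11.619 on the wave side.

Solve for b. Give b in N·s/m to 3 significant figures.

u + w = -7.8944;  u + w = √(2b)·v, so √(2b) = -7.8944/(-2.332) = 3.3853.
b = (√(2b))²/2 = 11.4600/2 = 5.7300.
(Check via u − w = 2F/√(2b): u − w = 15.3436, 2F/√(2b) = 15.3436.)

b = 5.73 N·s/m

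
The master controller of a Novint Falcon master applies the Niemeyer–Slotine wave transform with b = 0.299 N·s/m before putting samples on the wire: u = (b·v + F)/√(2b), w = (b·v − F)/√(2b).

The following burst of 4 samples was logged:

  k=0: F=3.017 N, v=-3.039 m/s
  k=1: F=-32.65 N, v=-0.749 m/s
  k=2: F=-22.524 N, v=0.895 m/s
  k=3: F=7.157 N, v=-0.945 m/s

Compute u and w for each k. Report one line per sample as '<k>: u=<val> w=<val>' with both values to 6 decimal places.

0: u=2.726402 w=-5.076474
1: u=-42.510999 w=41.931794
2: u=-28.780891 w=29.472998
3: u=8.889699 w=-9.620472

k=0: b·v=0.299×(-3.039)=-0.908661; √(2b)=0.773305; u=(-0.908661+3.017)/0.773305=2.726402, w=(-0.908661−3.017)/0.773305=-5.076474
k=1: b·v=0.299×(-0.749)=-0.223951; √(2b)=0.773305; u=(-0.223951+(-32.65))/0.773305=-42.510999, w=(-0.223951−(-32.65))/0.773305=41.931794
k=2: b·v=0.299×0.895=0.267605; √(2b)=0.773305; u=(0.267605+(-22.524))/0.773305=-28.780891, w=(0.267605−(-22.524))/0.773305=29.472998
k=3: b·v=0.299×(-0.945)=-0.282555; √(2b)=0.773305; u=(-0.282555+7.157)/0.773305=8.889699, w=(-0.282555−7.157)/0.773305=-9.620472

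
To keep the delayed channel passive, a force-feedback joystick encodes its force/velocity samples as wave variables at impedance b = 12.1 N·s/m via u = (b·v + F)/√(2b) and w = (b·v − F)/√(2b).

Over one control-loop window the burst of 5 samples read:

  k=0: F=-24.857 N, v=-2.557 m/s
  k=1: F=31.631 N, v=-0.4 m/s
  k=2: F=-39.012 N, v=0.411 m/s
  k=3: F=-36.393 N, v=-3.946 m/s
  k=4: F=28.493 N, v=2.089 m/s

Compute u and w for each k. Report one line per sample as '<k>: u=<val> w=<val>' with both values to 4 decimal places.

0: u=-11.3423 w=-1.2365
1: u=5.4460 w=-7.4138
2: u=-6.9194 w=8.9412
3: u=-17.1038 w=-2.3079
4: u=10.9303 w=-0.6538

k=0: b·v=12.1×(-2.557)=-30.9397; √(2b)=4.9193; u=(-30.9397+(-24.857))/4.9193=-11.3423, w=(-30.9397−(-24.857))/4.9193=-1.2365
k=1: b·v=12.1×(-0.4)=-4.8400; √(2b)=4.9193; u=(-4.8400+31.631)/4.9193=5.4460, w=(-4.8400−31.631)/4.9193=-7.4138
k=2: b·v=12.1×0.411=4.9731; √(2b)=4.9193; u=(4.9731+(-39.012))/4.9193=-6.9194, w=(4.9731−(-39.012))/4.9193=8.9412
k=3: b·v=12.1×(-3.946)=-47.7466; √(2b)=4.9193; u=(-47.7466+(-36.393))/4.9193=-17.1038, w=(-47.7466−(-36.393))/4.9193=-2.3079
k=4: b·v=12.1×2.089=25.2769; √(2b)=4.9193; u=(25.2769+28.493)/4.9193=10.9303, w=(25.2769−28.493)/4.9193=-0.6538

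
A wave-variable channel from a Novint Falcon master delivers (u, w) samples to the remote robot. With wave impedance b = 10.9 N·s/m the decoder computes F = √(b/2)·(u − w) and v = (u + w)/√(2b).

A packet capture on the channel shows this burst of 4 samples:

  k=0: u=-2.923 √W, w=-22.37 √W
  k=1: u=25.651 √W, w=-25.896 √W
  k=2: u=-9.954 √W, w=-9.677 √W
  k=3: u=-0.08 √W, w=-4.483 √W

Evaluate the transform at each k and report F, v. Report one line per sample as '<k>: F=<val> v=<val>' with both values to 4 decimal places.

k=0: u−w=19.4470, u+w=-25.2930; √(b/2)=2.3345, √(2b)=4.6690; F=2.3345×19.447=45.3995, v=-25.2930/4.6690=-5.4172
k=1: u−w=51.5470, u+w=-0.2450; √(b/2)=2.3345, √(2b)=4.6690; F=2.3345×51.547=120.3377, v=-0.2450/4.6690=-0.0525
k=2: u−w=-0.2770, u+w=-19.6310; √(b/2)=2.3345, √(2b)=4.6690; F=2.3345×(-0.277)=-0.6467, v=-19.6310/4.6690=-4.2045
k=3: u−w=4.4030, u+w=-4.5630; √(b/2)=2.3345, √(2b)=4.6690; F=2.3345×4.403=10.2789, v=-4.5630/4.6690=-0.9773

0: F=45.3995 v=-5.4172
1: F=120.3377 v=-0.0525
2: F=-0.6467 v=-4.2045
3: F=10.2789 v=-0.9773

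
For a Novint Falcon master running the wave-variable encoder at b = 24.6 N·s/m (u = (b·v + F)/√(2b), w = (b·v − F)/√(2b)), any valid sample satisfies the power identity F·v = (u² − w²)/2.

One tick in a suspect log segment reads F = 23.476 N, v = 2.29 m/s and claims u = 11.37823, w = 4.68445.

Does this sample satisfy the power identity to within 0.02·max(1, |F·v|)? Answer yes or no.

F·v = 23.476×2.29 = 53.7600 W.
(u² − w²)/2 = (129.4641 − 21.9441)/2 = 53.7600 W.
|Δ| = 0.0000;  2% of max(1, |F·v|) = 1.0752.

yes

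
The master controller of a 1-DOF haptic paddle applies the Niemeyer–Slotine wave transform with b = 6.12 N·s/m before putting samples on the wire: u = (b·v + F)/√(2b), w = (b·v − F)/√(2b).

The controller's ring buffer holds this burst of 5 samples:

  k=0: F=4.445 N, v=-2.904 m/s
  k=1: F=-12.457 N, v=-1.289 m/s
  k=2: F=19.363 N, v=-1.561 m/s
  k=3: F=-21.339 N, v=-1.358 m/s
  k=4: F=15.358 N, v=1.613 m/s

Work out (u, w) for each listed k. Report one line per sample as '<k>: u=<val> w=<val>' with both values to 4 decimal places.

k=0: b·v=6.12×(-2.904)=-17.7725; √(2b)=3.4986; u=(-17.7725+4.445)/3.4986=-3.8094, w=(-17.7725−4.445)/3.4986=-6.3504
k=1: b·v=6.12×(-1.289)=-7.8887; √(2b)=3.4986; u=(-7.8887+(-12.457))/3.4986=-5.8154, w=(-7.8887−(-12.457))/3.4986=1.3058
k=2: b·v=6.12×(-1.561)=-9.5533; √(2b)=3.4986; u=(-9.5533+19.363)/3.4986=2.8039, w=(-9.5533−19.363)/3.4986=-8.2652
k=3: b·v=6.12×(-1.358)=-8.3110; √(2b)=3.4986; u=(-8.3110+(-21.339))/3.4986=-8.4749, w=(-8.3110−(-21.339))/3.4986=3.7238
k=4: b·v=6.12×1.613=9.8716; √(2b)=3.4986; u=(9.8716+15.358)/3.4986=7.2114, w=(9.8716−15.358)/3.4986=-1.5682

0: u=-3.8094 w=-6.3504
1: u=-5.8154 w=1.3058
2: u=2.8039 w=-8.2652
3: u=-8.4749 w=3.7238
4: u=7.2114 w=-1.5682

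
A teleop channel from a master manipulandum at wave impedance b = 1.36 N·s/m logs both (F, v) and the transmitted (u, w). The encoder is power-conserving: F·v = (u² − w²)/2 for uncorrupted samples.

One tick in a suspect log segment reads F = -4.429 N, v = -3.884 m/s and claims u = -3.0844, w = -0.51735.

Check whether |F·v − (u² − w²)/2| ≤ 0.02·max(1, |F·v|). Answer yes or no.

no

F·v = (-4.429)×(-3.884) = 17.20224 W.
(u² − w²)/2 = (9.51352 − 0.26765)/2 = 4.62294 W.
|Δ| = 12.57930;  2% of max(1, |F·v|) = 0.34404.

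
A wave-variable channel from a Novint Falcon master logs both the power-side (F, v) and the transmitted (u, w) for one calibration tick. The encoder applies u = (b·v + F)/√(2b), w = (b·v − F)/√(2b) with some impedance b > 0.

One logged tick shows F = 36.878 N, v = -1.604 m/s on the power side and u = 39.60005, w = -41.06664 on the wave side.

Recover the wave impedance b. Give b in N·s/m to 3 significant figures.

b = 0.418 N·s/m

u + w = -1.4666;  u + w = √(2b)·v, so √(2b) = -1.4666/(-1.604) = 0.9143.
b = (√(2b))²/2 = 0.8360/2 = 0.4180.
(Check via u − w = 2F/√(2b): u − w = 80.6667, 2F/√(2b) = 80.6665.)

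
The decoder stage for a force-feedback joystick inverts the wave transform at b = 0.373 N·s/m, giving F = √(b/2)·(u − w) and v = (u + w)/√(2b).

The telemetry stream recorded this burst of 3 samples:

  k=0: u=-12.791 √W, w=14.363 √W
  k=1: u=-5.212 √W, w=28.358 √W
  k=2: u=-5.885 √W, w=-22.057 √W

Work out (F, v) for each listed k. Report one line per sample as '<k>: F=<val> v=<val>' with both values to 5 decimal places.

0: F=-11.72663 v=1.82005
1: F=-14.49742 v=26.79826
2: F=6.98398 v=-32.35103

k=0: u−w=-27.15400, u+w=1.57200; √(b/2)=0.43186, √(2b)=0.86371; F=0.43186×(-27.154)=-11.72663, v=1.57200/0.86371=1.82005
k=1: u−w=-33.57000, u+w=23.14600; √(b/2)=0.43186, √(2b)=0.86371; F=0.43186×(-33.57)=-14.49742, v=23.14600/0.86371=26.79826
k=2: u−w=16.17200, u+w=-27.94200; √(b/2)=0.43186, √(2b)=0.86371; F=0.43186×16.172=6.98398, v=-27.94200/0.86371=-32.35103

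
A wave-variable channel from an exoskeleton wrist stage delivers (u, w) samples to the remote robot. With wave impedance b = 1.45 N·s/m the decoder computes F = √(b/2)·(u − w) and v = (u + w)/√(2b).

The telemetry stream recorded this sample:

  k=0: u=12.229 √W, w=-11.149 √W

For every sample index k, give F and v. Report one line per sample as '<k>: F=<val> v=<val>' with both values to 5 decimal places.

k=0: u−w=23.37800, u+w=1.08000; √(b/2)=0.85147, √(2b)=1.70294; F=0.85147×23.378=19.90565, v=1.08000/1.70294=0.63420

0: F=19.90565 v=0.63420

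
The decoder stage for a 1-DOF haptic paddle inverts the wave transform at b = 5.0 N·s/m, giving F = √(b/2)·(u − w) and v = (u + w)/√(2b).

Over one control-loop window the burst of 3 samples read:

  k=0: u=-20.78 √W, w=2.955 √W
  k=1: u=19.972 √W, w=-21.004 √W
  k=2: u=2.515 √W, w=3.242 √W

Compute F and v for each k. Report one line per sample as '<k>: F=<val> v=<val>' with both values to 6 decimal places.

0: F=-37.528330 v=-5.636760
1: F=64.788745 v=-0.326347
2: F=-1.149488 v=1.820523

k=0: u−w=-23.735000, u+w=-17.825000; √(b/2)=1.581139, √(2b)=3.162278; F=1.581139×(-23.735)=-37.528330, v=-17.825000/3.162278=-5.636760
k=1: u−w=40.976000, u+w=-1.032000; √(b/2)=1.581139, √(2b)=3.162278; F=1.581139×40.976=64.788745, v=-1.032000/3.162278=-0.326347
k=2: u−w=-0.727000, u+w=5.757000; √(b/2)=1.581139, √(2b)=3.162278; F=1.581139×(-0.727)=-1.149488, v=5.757000/3.162278=1.820523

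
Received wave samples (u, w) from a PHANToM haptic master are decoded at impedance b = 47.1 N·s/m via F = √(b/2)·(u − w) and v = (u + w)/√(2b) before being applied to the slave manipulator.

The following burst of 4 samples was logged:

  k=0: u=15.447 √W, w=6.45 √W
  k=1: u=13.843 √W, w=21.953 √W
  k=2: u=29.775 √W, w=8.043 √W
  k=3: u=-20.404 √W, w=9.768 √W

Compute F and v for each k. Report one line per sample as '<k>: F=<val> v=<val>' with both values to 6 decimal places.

k=0: u−w=8.997000, u+w=21.897000; √(b/2)=4.852834, √(2b)=9.705668; F=4.852834×8.997=43.660950, v=21.897000/9.705668=2.256104
k=1: u−w=-8.110000, u+w=35.796000; √(b/2)=4.852834, √(2b)=9.705668; F=4.852834×(-8.11)=-39.356486, v=35.796000/9.705668=3.688154
k=2: u−w=21.732000, u+w=37.818000; √(b/2)=4.852834, √(2b)=9.705668; F=4.852834×21.732=105.461793, v=37.818000/9.705668=3.896486
k=3: u−w=-30.172000, u+w=-10.636000; √(b/2)=4.852834, √(2b)=9.705668; F=4.852834×(-30.172)=-146.419714, v=-10.636000/9.705668=-1.095854

0: F=43.660950 v=2.256104
1: F=-39.356486 v=3.688154
2: F=105.461793 v=3.896486
3: F=-146.419714 v=-1.095854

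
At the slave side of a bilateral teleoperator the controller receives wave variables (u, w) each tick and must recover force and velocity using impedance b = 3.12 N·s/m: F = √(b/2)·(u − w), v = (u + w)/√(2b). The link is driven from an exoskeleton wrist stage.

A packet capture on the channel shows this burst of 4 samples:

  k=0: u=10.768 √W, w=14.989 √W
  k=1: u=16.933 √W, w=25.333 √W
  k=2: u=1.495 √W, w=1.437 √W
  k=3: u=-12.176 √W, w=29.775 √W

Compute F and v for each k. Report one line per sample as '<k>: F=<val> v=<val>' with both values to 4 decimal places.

0: F=-5.2720 v=10.3111
1: F=-10.4916 v=16.9199
2: F=0.0724 v=1.1737
3: F=-52.3968 v=7.0452

k=0: u−w=-4.2210, u+w=25.7570; √(b/2)=1.2490, √(2b)=2.4980; F=1.2490×(-4.221)=-5.2720, v=25.7570/2.4980=10.3111
k=1: u−w=-8.4000, u+w=42.2660; √(b/2)=1.2490, √(2b)=2.4980; F=1.2490×(-8.4)=-10.4916, v=42.2660/2.4980=16.9199
k=2: u−w=0.0580, u+w=2.9320; √(b/2)=1.2490, √(2b)=2.4980; F=1.2490×0.058=0.0724, v=2.9320/2.4980=1.1737
k=3: u−w=-41.9510, u+w=17.5990; √(b/2)=1.2490, √(2b)=2.4980; F=1.2490×(-41.951)=-52.3968, v=17.5990/2.4980=7.0452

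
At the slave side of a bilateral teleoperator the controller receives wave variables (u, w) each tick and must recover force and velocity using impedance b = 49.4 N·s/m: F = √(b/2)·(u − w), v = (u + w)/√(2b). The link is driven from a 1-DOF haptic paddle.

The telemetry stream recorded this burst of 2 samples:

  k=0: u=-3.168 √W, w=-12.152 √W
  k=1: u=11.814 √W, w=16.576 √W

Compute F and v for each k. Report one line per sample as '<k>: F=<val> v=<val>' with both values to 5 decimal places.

k=0: u−w=8.98400, u+w=-15.32000; √(b/2)=4.96991, √(2b)=9.93982; F=4.96991×8.984=44.64967, v=-15.32000/9.93982=-1.54128
k=1: u−w=-4.76200, u+w=28.39000; √(b/2)=4.96991, √(2b)=9.93982; F=4.96991×(-4.762)=-23.66671, v=28.39000/9.93982=2.85619

0: F=44.64967 v=-1.54128
1: F=-23.66671 v=2.85619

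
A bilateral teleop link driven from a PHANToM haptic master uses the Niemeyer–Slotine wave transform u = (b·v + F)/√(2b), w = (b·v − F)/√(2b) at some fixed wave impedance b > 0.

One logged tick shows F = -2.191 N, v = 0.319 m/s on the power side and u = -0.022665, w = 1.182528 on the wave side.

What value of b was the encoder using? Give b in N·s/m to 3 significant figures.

b = 6.61 N·s/m

u + w = 1.159863;  u + w = √(2b)·v, so √(2b) = 1.159863/0.319 = 3.635934.
b = (√(2b))²/2 = 13.220017/2 = 6.610009.
(Check via u − w = 2F/√(2b): u − w = -1.205193, 2F/√(2b) = -1.205192.)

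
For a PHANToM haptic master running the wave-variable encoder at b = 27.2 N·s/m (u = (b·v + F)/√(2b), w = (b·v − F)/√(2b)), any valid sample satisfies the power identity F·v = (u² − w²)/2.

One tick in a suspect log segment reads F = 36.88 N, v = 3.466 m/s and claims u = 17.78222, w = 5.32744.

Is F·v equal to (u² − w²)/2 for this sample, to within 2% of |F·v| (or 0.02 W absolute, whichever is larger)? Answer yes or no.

no

F·v = 36.88×3.466 = 127.82608 W.
(u² − w²)/2 = (316.20735 − 28.38162)/2 = 143.91287 W.
|Δ| = 16.08679;  2% of max(1, |F·v|) = 2.55652.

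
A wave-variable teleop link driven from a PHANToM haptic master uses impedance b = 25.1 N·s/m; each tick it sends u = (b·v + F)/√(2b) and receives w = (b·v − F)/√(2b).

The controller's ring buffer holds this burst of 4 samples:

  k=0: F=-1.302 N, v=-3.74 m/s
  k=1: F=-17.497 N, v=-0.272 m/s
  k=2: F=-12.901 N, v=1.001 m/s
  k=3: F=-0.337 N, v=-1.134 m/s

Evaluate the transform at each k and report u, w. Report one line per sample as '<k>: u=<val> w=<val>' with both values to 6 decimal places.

k=0: b·v=25.1×(-3.74)=-93.874000; √(2b)=7.085196; u=(-93.874000+(-1.302))/7.085196=-13.433080, w=(-93.874000−(-1.302))/7.085196=-13.065553
k=1: b·v=25.1×(-0.272)=-6.827200; √(2b)=7.085196; u=(-6.827200+(-17.497))/7.085196=-3.433102, w=(-6.827200−(-17.497))/7.085196=1.505929
k=2: b·v=25.1×1.001=25.125100; √(2b)=7.085196; u=(25.125100+(-12.901))/7.085196=1.725302, w=(25.125100−(-12.901))/7.085196=5.366979
k=3: b·v=25.1×(-1.134)=-28.463400; √(2b)=7.085196; u=(-28.463400+(-0.337))/7.085196=-4.064870, w=(-28.463400−(-0.337))/7.085196=-3.969742

0: u=-13.433080 w=-13.065553
1: u=-3.433102 w=1.505929
2: u=1.725302 w=5.366979
3: u=-4.064870 w=-3.969742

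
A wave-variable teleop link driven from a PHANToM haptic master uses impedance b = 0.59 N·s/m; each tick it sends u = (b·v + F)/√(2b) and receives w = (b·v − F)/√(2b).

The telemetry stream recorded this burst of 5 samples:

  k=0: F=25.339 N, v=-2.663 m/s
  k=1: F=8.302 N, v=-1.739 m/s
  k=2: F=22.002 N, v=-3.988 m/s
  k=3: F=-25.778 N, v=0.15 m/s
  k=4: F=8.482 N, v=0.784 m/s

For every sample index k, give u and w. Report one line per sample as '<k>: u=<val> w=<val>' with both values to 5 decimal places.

k=0: b·v=0.59×(-2.663)=-1.57117; √(2b)=1.08628; u=(-1.57117+25.339)/1.08628=21.88006, w=(-1.57117−25.339)/1.08628=-24.77282
k=1: b·v=0.59×(-1.739)=-1.02601; √(2b)=1.08628; u=(-1.02601+8.302)/1.08628=6.69809, w=(-1.02601−8.302)/1.08628=-8.58713
k=2: b·v=0.59×(-3.988)=-2.35292; √(2b)=1.08628; u=(-2.35292+22.002)/1.08628=18.08844, w=(-2.35292−22.002)/1.08628=-22.42052
k=3: b·v=0.59×0.15=0.08850; √(2b)=1.08628; u=(0.08850+(-25.778))/1.08628=-23.64910, w=(0.08850−(-25.778))/1.08628=23.81204
k=4: b·v=0.59×0.784=0.46256; √(2b)=1.08628; u=(0.46256+8.482)/1.08628=8.23413, w=(0.46256−8.482)/1.08628=-7.38249

0: u=21.88006 w=-24.77282
1: u=6.69809 w=-8.58713
2: u=18.08844 w=-22.42052
3: u=-23.64910 w=23.81204
4: u=8.23413 w=-7.38249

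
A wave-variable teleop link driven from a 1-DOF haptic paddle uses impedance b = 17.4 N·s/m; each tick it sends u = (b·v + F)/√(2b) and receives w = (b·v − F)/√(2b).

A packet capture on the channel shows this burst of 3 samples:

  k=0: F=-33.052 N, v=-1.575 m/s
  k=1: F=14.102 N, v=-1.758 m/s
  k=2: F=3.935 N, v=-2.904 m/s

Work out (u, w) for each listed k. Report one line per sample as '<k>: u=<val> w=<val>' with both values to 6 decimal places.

0: u=-10.248421 w=0.957256
1: u=-2.794842 w=-7.575868
2: u=-7.898524 w=-9.232614

k=0: b·v=17.4×(-1.575)=-27.405000; √(2b)=5.899152; u=(-27.405000+(-33.052))/5.899152=-10.248421, w=(-27.405000−(-33.052))/5.899152=0.957256
k=1: b·v=17.4×(-1.758)=-30.589200; √(2b)=5.899152; u=(-30.589200+14.102)/5.899152=-2.794842, w=(-30.589200−14.102)/5.899152=-7.575868
k=2: b·v=17.4×(-2.904)=-50.529600; √(2b)=5.899152; u=(-50.529600+3.935)/5.899152=-7.898524, w=(-50.529600−3.935)/5.899152=-9.232614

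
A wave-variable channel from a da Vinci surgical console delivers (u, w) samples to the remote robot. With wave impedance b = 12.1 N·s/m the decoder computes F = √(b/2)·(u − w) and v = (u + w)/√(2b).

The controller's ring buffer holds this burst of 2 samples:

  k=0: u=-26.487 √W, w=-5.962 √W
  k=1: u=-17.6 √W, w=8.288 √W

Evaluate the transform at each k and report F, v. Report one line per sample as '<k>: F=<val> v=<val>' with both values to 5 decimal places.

0: F=-50.48482 v=-6.59620
1: F=-63.67606 v=-1.89293

k=0: u−w=-20.52500, u+w=-32.44900; √(b/2)=2.45967, √(2b)=4.91935; F=2.45967×(-20.525)=-50.48482, v=-32.44900/4.91935=-6.59620
k=1: u−w=-25.88800, u+w=-9.31200; √(b/2)=2.45967, √(2b)=4.91935; F=2.45967×(-25.888)=-63.67606, v=-9.31200/4.91935=-1.89293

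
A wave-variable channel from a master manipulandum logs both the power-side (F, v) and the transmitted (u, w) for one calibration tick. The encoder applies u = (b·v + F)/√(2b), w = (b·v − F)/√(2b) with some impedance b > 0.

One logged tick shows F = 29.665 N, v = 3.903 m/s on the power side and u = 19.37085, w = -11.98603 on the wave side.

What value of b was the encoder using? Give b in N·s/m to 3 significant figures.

b = 1.79 N·s/m

u + w = 7.3848;  u + w = √(2b)·v, so √(2b) = 7.3848/3.903 = 1.8921.
b = (√(2b))²/2 = 3.5800/2 = 1.7900.
(Check via u − w = 2F/√(2b): u − w = 31.3569, 2F/√(2b) = 31.3569.)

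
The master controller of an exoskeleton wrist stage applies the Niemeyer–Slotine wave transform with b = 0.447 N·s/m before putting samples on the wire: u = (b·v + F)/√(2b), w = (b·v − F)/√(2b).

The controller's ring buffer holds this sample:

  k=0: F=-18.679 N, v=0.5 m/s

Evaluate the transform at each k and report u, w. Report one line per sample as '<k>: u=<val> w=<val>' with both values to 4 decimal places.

k=0: b·v=0.447×0.5=0.2235; √(2b)=0.9455; u=(0.2235+(-18.679))/0.9455=-19.5190, w=(0.2235−(-18.679))/0.9455=19.9917

0: u=-19.5190 w=19.9917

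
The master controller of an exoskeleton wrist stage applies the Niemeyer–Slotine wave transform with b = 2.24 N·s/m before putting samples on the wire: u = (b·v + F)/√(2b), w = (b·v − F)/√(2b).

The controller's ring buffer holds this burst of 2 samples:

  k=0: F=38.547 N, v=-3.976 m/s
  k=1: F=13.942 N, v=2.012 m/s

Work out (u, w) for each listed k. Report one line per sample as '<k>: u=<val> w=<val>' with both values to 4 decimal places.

k=0: b·v=2.24×(-3.976)=-8.9062; √(2b)=2.1166; u=(-8.9062+38.547)/2.1166=14.0039, w=(-8.9062−38.547)/2.1166=-22.4195
k=1: b·v=2.24×2.012=4.5069; √(2b)=2.1166; u=(4.5069+13.942)/2.1166=8.7163, w=(4.5069−13.942)/2.1166=-4.4577

0: u=14.0039 w=-22.4195
1: u=8.7163 w=-4.4577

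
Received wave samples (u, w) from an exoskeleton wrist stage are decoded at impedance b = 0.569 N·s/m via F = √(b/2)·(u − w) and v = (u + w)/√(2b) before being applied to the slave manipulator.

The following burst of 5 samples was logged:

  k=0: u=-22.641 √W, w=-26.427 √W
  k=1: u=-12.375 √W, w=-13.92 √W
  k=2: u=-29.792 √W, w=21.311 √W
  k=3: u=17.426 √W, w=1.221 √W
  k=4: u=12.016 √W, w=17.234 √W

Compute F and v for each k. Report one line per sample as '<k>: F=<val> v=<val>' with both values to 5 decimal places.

0: F=2.01940 v=-45.99676
1: F=0.82408 v=-24.64916
2: F=-27.25759 v=-7.95016
3: F=8.64351 v=17.47986
4: F=-2.78321 v=27.41920

k=0: u−w=3.78600, u+w=-49.06800; √(b/2)=0.53339, √(2b)=1.06677; F=0.53339×3.786=2.01940, v=-49.06800/1.06677=-45.99676
k=1: u−w=1.54500, u+w=-26.29500; √(b/2)=0.53339, √(2b)=1.06677; F=0.53339×1.545=0.82408, v=-26.29500/1.06677=-24.64916
k=2: u−w=-51.10300, u+w=-8.48100; √(b/2)=0.53339, √(2b)=1.06677; F=0.53339×(-51.103)=-27.25759, v=-8.48100/1.06677=-7.95016
k=3: u−w=16.20500, u+w=18.64700; √(b/2)=0.53339, √(2b)=1.06677; F=0.53339×16.205=8.64351, v=18.64700/1.06677=17.47986
k=4: u−w=-5.21800, u+w=29.25000; √(b/2)=0.53339, √(2b)=1.06677; F=0.53339×(-5.218)=-2.78321, v=29.25000/1.06677=27.41920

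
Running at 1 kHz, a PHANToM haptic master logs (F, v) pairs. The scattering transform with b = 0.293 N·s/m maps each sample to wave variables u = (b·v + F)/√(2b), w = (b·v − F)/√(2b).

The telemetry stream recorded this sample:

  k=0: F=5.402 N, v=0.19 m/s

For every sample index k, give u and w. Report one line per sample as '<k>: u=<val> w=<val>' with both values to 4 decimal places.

k=0: b·v=0.293×0.19=0.0557; √(2b)=0.7655; u=(0.0557+5.402)/0.7655=7.1295, w=(0.0557−5.402)/0.7655=-6.9840

0: u=7.1295 w=-6.9840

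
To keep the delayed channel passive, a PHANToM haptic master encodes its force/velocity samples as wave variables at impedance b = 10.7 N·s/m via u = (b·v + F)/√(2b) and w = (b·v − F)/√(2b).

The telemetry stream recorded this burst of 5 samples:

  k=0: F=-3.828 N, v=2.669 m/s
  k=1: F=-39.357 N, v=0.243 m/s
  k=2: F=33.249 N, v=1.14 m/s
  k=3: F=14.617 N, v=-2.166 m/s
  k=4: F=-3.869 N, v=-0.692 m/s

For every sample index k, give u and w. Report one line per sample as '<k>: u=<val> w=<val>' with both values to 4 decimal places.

k=0: b·v=10.7×2.669=28.5583; √(2b)=4.6260; u=(28.5583+(-3.828))/4.6260=5.3459, w=(28.5583−(-3.828))/4.6260=7.0009
k=1: b·v=10.7×0.243=2.6001; √(2b)=4.6260; u=(2.6001+(-39.357))/4.6260=-7.9457, w=(2.6001−(-39.357))/4.6260=9.0698
k=2: b·v=10.7×1.14=12.1980; √(2b)=4.6260; u=(12.1980+33.249)/4.6260=9.8242, w=(12.1980−33.249)/4.6260=-4.5506
k=3: b·v=10.7×(-2.166)=-23.1762; √(2b)=4.6260; u=(-23.1762+14.617)/4.6260=-1.8502, w=(-23.1762−14.617)/4.6260=-8.1697
k=4: b·v=10.7×(-0.692)=-7.4044; √(2b)=4.6260; u=(-7.4044+(-3.869))/4.6260=-2.4370, w=(-7.4044−(-3.869))/4.6260=-0.7642

0: u=5.3459 w=7.0009
1: u=-7.9457 w=9.0698
2: u=9.8242 w=-4.5506
3: u=-1.8502 w=-8.1697
4: u=-2.4370 w=-0.7642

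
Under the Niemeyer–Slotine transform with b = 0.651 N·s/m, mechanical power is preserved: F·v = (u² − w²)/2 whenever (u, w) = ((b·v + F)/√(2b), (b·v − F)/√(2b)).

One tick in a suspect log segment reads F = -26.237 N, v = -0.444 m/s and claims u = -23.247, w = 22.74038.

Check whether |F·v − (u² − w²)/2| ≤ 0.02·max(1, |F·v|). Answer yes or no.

F·v = (-26.237)×(-0.444) = 11.6492 W.
(u² − w²)/2 = (540.4230 − 517.1249)/2 = 11.6491 W.
|Δ| = 0.0002;  2% of max(1, |F·v|) = 0.2330.

yes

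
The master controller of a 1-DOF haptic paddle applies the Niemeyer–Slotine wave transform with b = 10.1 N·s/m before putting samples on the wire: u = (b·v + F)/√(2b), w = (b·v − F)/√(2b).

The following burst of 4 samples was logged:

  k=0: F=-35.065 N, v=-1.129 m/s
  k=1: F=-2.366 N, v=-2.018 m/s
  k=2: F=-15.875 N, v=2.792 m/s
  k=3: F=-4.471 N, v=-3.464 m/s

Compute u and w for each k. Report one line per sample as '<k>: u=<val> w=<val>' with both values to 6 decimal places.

0: u=-10.338972 w=5.264748
1: u=-5.061319 w=-4.008463
2: u=2.742099 w=9.806381
3: u=-8.779156 w=-6.789587

k=0: b·v=10.1×(-1.129)=-11.402900; √(2b)=4.494441; u=(-11.402900+(-35.065))/4.494441=-10.338972, w=(-11.402900−(-35.065))/4.494441=5.264748
k=1: b·v=10.1×(-2.018)=-20.381800; √(2b)=4.494441; u=(-20.381800+(-2.366))/4.494441=-5.061319, w=(-20.381800−(-2.366))/4.494441=-4.008463
k=2: b·v=10.1×2.792=28.199200; √(2b)=4.494441; u=(28.199200+(-15.875))/4.494441=2.742099, w=(28.199200−(-15.875))/4.494441=9.806381
k=3: b·v=10.1×(-3.464)=-34.986400; √(2b)=4.494441; u=(-34.986400+(-4.471))/4.494441=-8.779156, w=(-34.986400−(-4.471))/4.494441=-6.789587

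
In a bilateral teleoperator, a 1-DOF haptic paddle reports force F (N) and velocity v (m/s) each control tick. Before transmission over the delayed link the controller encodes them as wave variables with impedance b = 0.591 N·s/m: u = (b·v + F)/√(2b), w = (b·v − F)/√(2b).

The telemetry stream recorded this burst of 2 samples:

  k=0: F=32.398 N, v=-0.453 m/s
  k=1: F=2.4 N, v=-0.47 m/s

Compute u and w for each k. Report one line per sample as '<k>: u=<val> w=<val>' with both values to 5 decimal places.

k=0: b·v=0.591×(-0.453)=-0.26772; √(2b)=1.08720; u=(-0.26772+32.398)/1.08720=29.55328, w=(-0.26772−32.398)/1.08720=-30.04578
k=1: b·v=0.591×(-0.47)=-0.27777; √(2b)=1.08720; u=(-0.27777+2.4)/1.08720=1.95202, w=(-0.27777−2.4)/1.08720=-2.46300

0: u=29.55328 w=-30.04578
1: u=1.95202 w=-2.46300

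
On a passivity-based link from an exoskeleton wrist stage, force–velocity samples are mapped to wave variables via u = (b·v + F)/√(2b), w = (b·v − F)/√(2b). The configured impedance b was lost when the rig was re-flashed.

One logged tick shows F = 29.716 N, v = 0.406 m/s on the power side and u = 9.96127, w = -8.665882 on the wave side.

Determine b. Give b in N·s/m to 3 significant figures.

b = 5.09 N·s/m

u + w = 1.295388;  u + w = √(2b)·v, so √(2b) = 1.295388/0.406 = 3.190611.
b = (√(2b))²/2 = 10.179998/2 = 5.089999.
(Check via u − w = 2F/√(2b): u − w = 18.627152, 2F/√(2b) = 18.627154.)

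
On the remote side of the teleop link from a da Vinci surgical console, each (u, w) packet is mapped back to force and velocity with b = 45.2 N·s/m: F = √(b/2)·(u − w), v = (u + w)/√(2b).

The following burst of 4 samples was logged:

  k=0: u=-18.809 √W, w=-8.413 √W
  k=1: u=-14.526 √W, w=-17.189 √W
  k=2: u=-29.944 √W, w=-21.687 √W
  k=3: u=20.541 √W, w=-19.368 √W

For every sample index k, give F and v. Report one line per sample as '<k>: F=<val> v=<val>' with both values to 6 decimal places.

0: F=-49.422020 v=-2.863095
1: F=12.659757 v=-3.335650
2: F=-39.253330 v=-5.430331
3: F=189.725220 v=0.123371

k=0: u−w=-10.396000, u+w=-27.222000; √(b/2)=4.753946, √(2b)=9.507891; F=4.753946×(-10.396)=-49.422020, v=-27.222000/9.507891=-2.863095
k=1: u−w=2.663000, u+w=-31.715000; √(b/2)=4.753946, √(2b)=9.507891; F=4.753946×2.663=12.659757, v=-31.715000/9.507891=-3.335650
k=2: u−w=-8.257000, u+w=-51.631000; √(b/2)=4.753946, √(2b)=9.507891; F=4.753946×(-8.257)=-39.253330, v=-51.631000/9.507891=-5.430331
k=3: u−w=39.909000, u+w=1.173000; √(b/2)=4.753946, √(2b)=9.507891; F=4.753946×39.909=189.725220, v=1.173000/9.507891=0.123371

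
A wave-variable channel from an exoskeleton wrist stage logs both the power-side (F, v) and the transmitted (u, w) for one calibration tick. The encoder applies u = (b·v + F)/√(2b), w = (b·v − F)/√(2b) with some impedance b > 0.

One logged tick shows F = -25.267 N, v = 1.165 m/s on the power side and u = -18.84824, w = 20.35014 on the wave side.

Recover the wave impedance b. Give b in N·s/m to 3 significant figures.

b = 0.831 N·s/m

u + w = 1.5019;  u + w = √(2b)·v, so √(2b) = 1.5019/1.165 = 1.2892.
b = (√(2b))²/2 = 1.6620/2 = 0.8310.
(Check via u − w = 2F/√(2b): u − w = -39.1984, 2F/√(2b) = -39.1984.)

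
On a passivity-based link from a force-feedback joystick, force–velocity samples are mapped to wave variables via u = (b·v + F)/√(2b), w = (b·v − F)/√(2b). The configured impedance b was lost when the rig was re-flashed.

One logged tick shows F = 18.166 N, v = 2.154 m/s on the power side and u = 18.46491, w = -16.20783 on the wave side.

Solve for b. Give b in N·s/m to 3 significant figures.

b = 0.549 N·s/m

u + w = 2.25708;  u + w = √(2b)·v, so √(2b) = 2.25708/2.154 = 1.04786.
b = (√(2b))²/2 = 1.09800/2 = 0.54900.
(Check via u − w = 2F/√(2b): u − w = 34.67274, 2F/√(2b) = 34.67273.)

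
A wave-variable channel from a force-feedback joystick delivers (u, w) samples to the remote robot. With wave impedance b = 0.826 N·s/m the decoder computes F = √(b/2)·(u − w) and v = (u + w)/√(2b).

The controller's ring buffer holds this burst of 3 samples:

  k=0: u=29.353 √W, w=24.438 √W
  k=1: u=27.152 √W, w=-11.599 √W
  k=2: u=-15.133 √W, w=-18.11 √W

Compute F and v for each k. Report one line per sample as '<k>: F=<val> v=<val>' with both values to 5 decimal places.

k=0: u−w=4.91500, u+w=53.79100; √(b/2)=0.64265, √(2b)=1.28530; F=0.64265×4.915=3.15863, v=53.79100/1.28530=41.85088
k=1: u−w=38.75100, u+w=15.55300; √(b/2)=0.64265, √(2b)=1.28530; F=0.64265×38.751=24.90336, v=15.55300/1.28530=12.10066
k=2: u−w=2.97700, u+w=-33.24300; √(b/2)=0.64265, √(2b)=1.28530; F=0.64265×2.977=1.91317, v=-33.24300/1.28530=-25.86397

0: F=3.15863 v=41.85088
1: F=24.90336 v=12.10066
2: F=1.91317 v=-25.86397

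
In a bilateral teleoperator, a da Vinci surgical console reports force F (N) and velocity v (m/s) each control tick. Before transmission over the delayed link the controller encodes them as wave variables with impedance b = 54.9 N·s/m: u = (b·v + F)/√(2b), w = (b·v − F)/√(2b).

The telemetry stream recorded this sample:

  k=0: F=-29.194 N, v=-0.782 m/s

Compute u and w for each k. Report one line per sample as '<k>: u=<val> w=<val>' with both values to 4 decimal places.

k=0: b·v=54.9×(-0.782)=-42.9318; √(2b)=10.4785; u=(-42.9318+(-29.194))/10.4785=-6.8832, w=(-42.9318−(-29.194))/10.4785=-1.3110

0: u=-6.8832 w=-1.3110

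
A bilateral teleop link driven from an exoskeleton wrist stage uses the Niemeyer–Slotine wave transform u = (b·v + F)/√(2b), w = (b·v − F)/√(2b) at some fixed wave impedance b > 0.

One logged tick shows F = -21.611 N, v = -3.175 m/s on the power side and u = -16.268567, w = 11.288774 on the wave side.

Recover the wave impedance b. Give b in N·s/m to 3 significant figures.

u + w = -4.979793;  u + w = √(2b)·v, so √(2b) = -4.979793/(-3.175) = 1.568439.
b = (√(2b))²/2 = 2.460000/2 = 1.230000.
(Check via u − w = 2F/√(2b): u − w = -27.557341, 2F/√(2b) = -27.557340.)

b = 1.23 N·s/m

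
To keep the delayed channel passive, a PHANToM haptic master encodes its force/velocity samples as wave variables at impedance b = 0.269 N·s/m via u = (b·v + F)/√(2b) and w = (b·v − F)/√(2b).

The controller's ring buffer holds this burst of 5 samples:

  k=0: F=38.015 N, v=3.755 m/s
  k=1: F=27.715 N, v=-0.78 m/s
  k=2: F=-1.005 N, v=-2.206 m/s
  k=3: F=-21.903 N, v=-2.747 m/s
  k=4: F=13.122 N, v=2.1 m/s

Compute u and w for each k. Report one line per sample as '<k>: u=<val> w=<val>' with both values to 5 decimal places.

k=0: b·v=0.269×3.755=1.01009; √(2b)=0.73348; u=(1.01009+38.015)/0.73348=53.20505, w=(1.01009−38.015)/0.73348=-50.45081
k=1: b·v=0.269×(-0.78)=-0.20982; √(2b)=0.73348; u=(-0.20982+27.715)/0.73348=37.49932, w=(-0.20982−27.715)/0.73348=-38.07143
k=2: b·v=0.269×(-2.206)=-0.59341; √(2b)=0.73348; u=(-0.59341+(-1.005))/0.73348=-2.17921, w=(-0.59341−(-1.005))/0.73348=0.56114
k=3: b·v=0.269×(-2.747)=-0.73894; √(2b)=0.73348; u=(-0.73894+(-21.903))/0.73348=-30.86900, w=(-0.73894−(-21.903))/0.73348=28.85412
k=4: b·v=0.269×2.1=0.56490; √(2b)=0.73348; u=(0.56490+13.122)/0.73348=18.66010, w=(0.56490−13.122)/0.73348=-17.11978

0: u=53.20505 w=-50.45081
1: u=37.49932 w=-38.07143
2: u=-2.17921 w=0.56114
3: u=-30.86900 w=28.85412
4: u=18.66010 w=-17.11978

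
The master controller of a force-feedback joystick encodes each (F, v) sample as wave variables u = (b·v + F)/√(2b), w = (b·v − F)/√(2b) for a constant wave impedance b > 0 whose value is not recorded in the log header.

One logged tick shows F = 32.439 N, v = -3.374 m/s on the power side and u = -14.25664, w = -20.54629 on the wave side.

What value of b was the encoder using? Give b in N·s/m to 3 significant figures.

u + w = -34.80293;  u + w = √(2b)·v, so √(2b) = -34.80293/(-3.374) = 10.31504.
b = (√(2b))²/2 = 106.39996/2 = 53.19998.
(Check via u − w = 2F/√(2b): u − w = 6.28965, 2F/√(2b) = 6.28965.)

b = 53.2 N·s/m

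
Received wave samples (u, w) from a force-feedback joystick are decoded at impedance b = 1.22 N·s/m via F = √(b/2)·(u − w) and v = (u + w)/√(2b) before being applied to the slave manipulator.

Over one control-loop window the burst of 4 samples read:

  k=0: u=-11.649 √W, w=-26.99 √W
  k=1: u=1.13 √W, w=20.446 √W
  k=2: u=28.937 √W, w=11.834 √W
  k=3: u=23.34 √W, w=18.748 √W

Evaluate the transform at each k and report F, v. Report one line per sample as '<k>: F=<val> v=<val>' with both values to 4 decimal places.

k=0: u−w=15.3410, u+w=-38.6390; √(b/2)=0.7810, √(2b)=1.5620; F=0.7810×15.341=11.9817, v=-38.6390/1.5620=-24.7361
k=1: u−w=-19.3160, u+w=21.5760; √(b/2)=0.7810, √(2b)=1.5620; F=0.7810×(-19.316)=-15.0863, v=21.5760/1.5620=13.8126
k=2: u−w=17.1030, u+w=40.7710; √(b/2)=0.7810, √(2b)=1.5620; F=0.7810×17.103=13.3579, v=40.7710/1.5620=26.1010
k=3: u−w=4.5920, u+w=42.0880; √(b/2)=0.7810, √(2b)=1.5620; F=0.7810×4.592=3.5865, v=42.0880/1.5620=26.9441

0: F=11.9817 v=-24.7361
1: F=-15.0863 v=13.8126
2: F=13.3579 v=26.1010
3: F=3.5865 v=26.9441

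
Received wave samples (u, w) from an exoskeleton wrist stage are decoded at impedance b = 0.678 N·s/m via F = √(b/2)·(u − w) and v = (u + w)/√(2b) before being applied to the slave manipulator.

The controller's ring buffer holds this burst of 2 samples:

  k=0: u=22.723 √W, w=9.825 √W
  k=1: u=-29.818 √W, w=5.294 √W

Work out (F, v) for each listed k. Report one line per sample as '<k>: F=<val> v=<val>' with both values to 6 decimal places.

0: F=7.509694 v=27.950814
1: F=-20.443508 v=-21.060150

k=0: u−w=12.898000, u+w=32.548000; √(b/2)=0.582237, √(2b)=1.164474; F=0.582237×12.898=7.509694, v=32.548000/1.164474=27.950814
k=1: u−w=-35.112000, u+w=-24.524000; √(b/2)=0.582237, √(2b)=1.164474; F=0.582237×(-35.112)=-20.443508, v=-24.524000/1.164474=-21.060150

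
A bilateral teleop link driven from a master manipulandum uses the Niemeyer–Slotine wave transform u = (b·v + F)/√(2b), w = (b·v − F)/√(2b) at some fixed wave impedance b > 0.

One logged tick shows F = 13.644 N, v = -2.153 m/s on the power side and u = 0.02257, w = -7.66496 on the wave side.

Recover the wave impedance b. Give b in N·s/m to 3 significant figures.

u + w = -7.6424;  u + w = √(2b)·v, so √(2b) = -7.6424/(-2.153) = 3.5496.
b = (√(2b))²/2 = 12.6000/2 = 6.3000.
(Check via u − w = 2F/√(2b): u − w = 7.6875, 2F/√(2b) = 7.6875.)

b = 6.3 N·s/m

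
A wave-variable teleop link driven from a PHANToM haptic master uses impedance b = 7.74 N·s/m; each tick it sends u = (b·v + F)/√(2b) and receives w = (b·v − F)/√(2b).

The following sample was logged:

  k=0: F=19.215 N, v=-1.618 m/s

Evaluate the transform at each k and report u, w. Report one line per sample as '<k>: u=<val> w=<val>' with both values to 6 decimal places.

k=0: b·v=7.74×(-1.618)=-12.523320; √(2b)=3.934463; u=(-12.523320+19.215)/3.934463=1.700786, w=(-12.523320−19.215)/3.934463=-8.066747

0: u=1.700786 w=-8.066747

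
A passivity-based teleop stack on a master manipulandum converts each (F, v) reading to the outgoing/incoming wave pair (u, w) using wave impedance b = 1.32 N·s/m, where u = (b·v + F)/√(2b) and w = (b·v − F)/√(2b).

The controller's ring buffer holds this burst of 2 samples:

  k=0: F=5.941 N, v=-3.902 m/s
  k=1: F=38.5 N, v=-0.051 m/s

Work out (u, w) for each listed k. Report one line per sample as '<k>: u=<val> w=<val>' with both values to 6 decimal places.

0: u=0.486433 w=-6.826433
1: u=23.653679 w=-23.736545

k=0: b·v=1.32×(-3.902)=-5.150640; √(2b)=1.624808; u=(-5.150640+5.941)/1.624808=0.486433, w=(-5.150640−5.941)/1.624808=-6.826433
k=1: b·v=1.32×(-0.051)=-0.067320; √(2b)=1.624808; u=(-0.067320+38.5)/1.624808=23.653679, w=(-0.067320−38.5)/1.624808=-23.736545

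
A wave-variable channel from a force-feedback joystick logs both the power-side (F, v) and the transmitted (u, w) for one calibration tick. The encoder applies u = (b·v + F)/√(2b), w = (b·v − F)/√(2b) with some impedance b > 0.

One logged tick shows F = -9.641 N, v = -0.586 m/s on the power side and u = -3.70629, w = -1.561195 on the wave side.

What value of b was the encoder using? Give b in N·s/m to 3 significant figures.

b = 40.4 N·s/m

u + w = -5.267485;  u + w = √(2b)·v, so √(2b) = -5.267485/(-0.586) = 8.988882.
b = (√(2b))²/2 = 80.800004/2 = 40.400002.
(Check via u − w = 2F/√(2b): u − w = -2.145095, 2F/√(2b) = -2.145094.)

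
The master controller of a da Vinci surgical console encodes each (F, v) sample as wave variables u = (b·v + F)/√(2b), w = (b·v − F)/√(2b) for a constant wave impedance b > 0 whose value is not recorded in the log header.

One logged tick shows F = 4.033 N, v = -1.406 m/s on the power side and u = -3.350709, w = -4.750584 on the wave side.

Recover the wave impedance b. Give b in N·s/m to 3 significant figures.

b = 16.6 N·s/m

u + w = -8.101293;  u + w = √(2b)·v, so √(2b) = -8.101293/(-1.406) = 5.761944.
b = (√(2b))²/2 = 33.199996/2 = 16.599998.
(Check via u − w = 2F/√(2b): u − w = 1.399875, 2F/√(2b) = 1.399875.)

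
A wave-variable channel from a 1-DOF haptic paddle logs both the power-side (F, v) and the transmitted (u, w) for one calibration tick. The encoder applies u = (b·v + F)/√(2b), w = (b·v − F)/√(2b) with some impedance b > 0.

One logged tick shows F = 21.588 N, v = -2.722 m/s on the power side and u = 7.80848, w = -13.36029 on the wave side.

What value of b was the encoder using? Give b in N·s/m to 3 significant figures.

b = 2.08 N·s/m

u + w = -5.55181;  u + w = √(2b)·v, so √(2b) = -5.55181/(-2.722) = 2.03961.
b = (√(2b))²/2 = 4.16000/2 = 2.08000.
(Check via u − w = 2F/√(2b): u − w = 21.16877, 2F/√(2b) = 21.16878.)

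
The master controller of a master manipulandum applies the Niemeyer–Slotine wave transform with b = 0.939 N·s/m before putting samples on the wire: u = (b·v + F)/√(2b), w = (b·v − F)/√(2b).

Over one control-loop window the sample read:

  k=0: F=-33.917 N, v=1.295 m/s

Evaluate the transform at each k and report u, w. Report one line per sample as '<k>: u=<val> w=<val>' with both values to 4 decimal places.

0: u=-23.8623 w=25.6370

k=0: b·v=0.939×1.295=1.2160; √(2b)=1.3704; u=(1.2160+(-33.917))/1.3704=-23.8623, w=(1.2160−(-33.917))/1.3704=25.6370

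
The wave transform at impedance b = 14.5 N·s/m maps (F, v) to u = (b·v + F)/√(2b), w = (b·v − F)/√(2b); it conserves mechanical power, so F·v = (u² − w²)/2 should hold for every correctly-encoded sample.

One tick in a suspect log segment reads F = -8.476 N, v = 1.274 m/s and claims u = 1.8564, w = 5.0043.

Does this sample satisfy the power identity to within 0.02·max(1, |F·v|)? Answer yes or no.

yes

F·v = (-8.476)×1.274 = -10.79842 W.
(u² − w²)/2 = (3.44622 − 25.04302)/2 = -10.79840 W.
|Δ| = 0.00003;  2% of max(1, |F·v|) = 0.21597.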